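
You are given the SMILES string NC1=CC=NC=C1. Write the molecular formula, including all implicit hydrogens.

Walk through each heavy atom and fill implicit hydrogens from standard valence (C 4, N 3, O 2, S 2, halogen 1):
  atom 1: N, bond orders sum to 1 (valence 3) → 2 H
  atom 2: C, bond orders sum to 4 (valence 4) → 0 H
  atom 3: C, bond orders sum to 3 (valence 4) → 1 H
  atom 4: C, bond orders sum to 3 (valence 4) → 1 H
  atom 5: N, bond orders sum to 3 (valence 3) → 0 H
  atom 6: C, bond orders sum to 3 (valence 4) → 1 H
  atom 7: C, bond orders sum to 3 (valence 4) → 1 H
Totals → C:5, H:6, N:2.
In Hill order: C5H6N2.

C5H6N2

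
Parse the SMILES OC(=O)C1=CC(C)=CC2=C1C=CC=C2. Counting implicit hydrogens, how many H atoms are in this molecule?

10

Walk through each heavy atom and fill implicit hydrogens from standard valence (C 4, N 3, O 2, S 2, halogen 1):
  atom 1: O, bond orders sum to 1 (valence 2) → 1 H
  atom 2: C, bond orders sum to 4 (valence 4) → 0 H
  atom 3: O, bond orders sum to 2 (valence 2) → 0 H
  atom 4: C, bond orders sum to 4 (valence 4) → 0 H
  atom 5: C, bond orders sum to 3 (valence 4) → 1 H
  atom 6: C, bond orders sum to 4 (valence 4) → 0 H
  atom 7: C, bond orders sum to 1 (valence 4) → 3 H
  atom 8: C, bond orders sum to 3 (valence 4) → 1 H
  atom 9: C, bond orders sum to 4 (valence 4) → 0 H
  atom 10: C, bond orders sum to 4 (valence 4) → 0 H
  atom 11: C, bond orders sum to 3 (valence 4) → 1 H
  atom 12: C, bond orders sum to 3 (valence 4) → 1 H
  atom 13: C, bond orders sum to 3 (valence 4) → 1 H
  atom 14: C, bond orders sum to 3 (valence 4) → 1 H
Total hydrogens: 10.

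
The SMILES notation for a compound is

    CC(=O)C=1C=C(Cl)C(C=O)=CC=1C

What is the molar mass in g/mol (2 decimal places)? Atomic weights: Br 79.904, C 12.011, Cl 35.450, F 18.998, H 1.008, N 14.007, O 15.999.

196.63 g/mol

First, the molecular formula is C10H9ClO2 (counting implicit H from valence).
  C: 10 × 12.011 = 120.110
  Cl: 1 × 35.450 = 35.450
  H: 9 × 1.008 = 9.072
  O: 2 × 15.999 = 31.998
Sum: 10×12.011 + 1×35.450 + 9×1.008 + 2×15.999 = 196.630 → 196.63 g/mol.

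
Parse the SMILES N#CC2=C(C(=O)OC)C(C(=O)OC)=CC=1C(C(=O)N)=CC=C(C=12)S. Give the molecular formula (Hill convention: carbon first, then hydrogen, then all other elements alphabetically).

C16H12N2O5S

Walk through each heavy atom and fill implicit hydrogens from standard valence (C 4, N 3, O 2, S 2, halogen 1):
  atom 1: N, bond orders sum to 3 (valence 3) → 0 H
  atom 2: C, bond orders sum to 4 (valence 4) → 0 H
  atom 3: C, bond orders sum to 4 (valence 4) → 0 H
  atom 4: C, bond orders sum to 4 (valence 4) → 0 H
  atom 5: C, bond orders sum to 4 (valence 4) → 0 H
  atom 6: O, bond orders sum to 2 (valence 2) → 0 H
  atom 7: O, bond orders sum to 2 (valence 2) → 0 H
  atom 8: C, bond orders sum to 1 (valence 4) → 3 H
  atom 9: C, bond orders sum to 4 (valence 4) → 0 H
  atom 10: C, bond orders sum to 4 (valence 4) → 0 H
  atom 11: O, bond orders sum to 2 (valence 2) → 0 H
  atom 12: O, bond orders sum to 2 (valence 2) → 0 H
  atom 13: C, bond orders sum to 1 (valence 4) → 3 H
  atom 14: C, bond orders sum to 3 (valence 4) → 1 H
  atom 15: C, bond orders sum to 4 (valence 4) → 0 H
  atom 16: C, bond orders sum to 4 (valence 4) → 0 H
  atom 17: C, bond orders sum to 4 (valence 4) → 0 H
  atom 18: O, bond orders sum to 2 (valence 2) → 0 H
  atom 19: N, bond orders sum to 1 (valence 3) → 2 H
  atom 20: C, bond orders sum to 3 (valence 4) → 1 H
  atom 21: C, bond orders sum to 3 (valence 4) → 1 H
  atom 22: C, bond orders sum to 4 (valence 4) → 0 H
  atom 23: C, bond orders sum to 4 (valence 4) → 0 H
  atom 24: S, bond orders sum to 1 (valence 2) → 1 H
Totals → C:16, H:12, N:2, O:5, S:1.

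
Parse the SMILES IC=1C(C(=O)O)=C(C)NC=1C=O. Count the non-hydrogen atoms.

Every atom symbol written in the SMILES (organic subset) is one heavy atom; implicit H are not written.
Heavy atoms by element → C:7, I:1, N:1, O:3.
Total: 12.

12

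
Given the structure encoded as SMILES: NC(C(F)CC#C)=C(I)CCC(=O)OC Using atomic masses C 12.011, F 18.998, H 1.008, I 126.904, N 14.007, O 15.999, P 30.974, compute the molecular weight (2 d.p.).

325.12 g/mol

First, the molecular formula is C10H13FINO2 (counting implicit H from valence).
  C: 10 × 12.011 = 120.110
  F: 1 × 18.998 = 18.998
  H: 13 × 1.008 = 13.104
  I: 1 × 126.904 = 126.904
  N: 1 × 14.007 = 14.007
  O: 2 × 15.999 = 31.998
Sum: 10×12.011 + 1×18.998 + 13×1.008 + 1×126.904 + 1×14.007 + 2×15.999 = 325.121 → 325.12 g/mol.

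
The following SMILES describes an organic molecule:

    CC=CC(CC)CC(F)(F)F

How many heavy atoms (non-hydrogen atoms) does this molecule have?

Every atom symbol written in the SMILES (organic subset) is one heavy atom; implicit H are not written.
Heavy atoms by element → C:8, F:3.
Total: 11.

11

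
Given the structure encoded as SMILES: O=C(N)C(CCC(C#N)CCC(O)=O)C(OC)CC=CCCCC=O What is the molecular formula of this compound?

Walk through each heavy atom and fill implicit hydrogens from standard valence (C 4, N 3, O 2, S 2, halogen 1):
  atom 1: O, bond orders sum to 2 (valence 2) → 0 H
  atom 2: C, bond orders sum to 4 (valence 4) → 0 H
  atom 3: N, bond orders sum to 1 (valence 3) → 2 H
  atom 4: C, bond orders sum to 3 (valence 4) → 1 H
  atom 5: C, bond orders sum to 2 (valence 4) → 2 H
  atom 6: C, bond orders sum to 2 (valence 4) → 2 H
  atom 7: C, bond orders sum to 3 (valence 4) → 1 H
  atom 8: C, bond orders sum to 4 (valence 4) → 0 H
  atom 9: N, bond orders sum to 3 (valence 3) → 0 H
  atom 10: C, bond orders sum to 2 (valence 4) → 2 H
  atom 11: C, bond orders sum to 2 (valence 4) → 2 H
  atom 12: C, bond orders sum to 4 (valence 4) → 0 H
  atom 13: O, bond orders sum to 1 (valence 2) → 1 H
  atom 14: O, bond orders sum to 2 (valence 2) → 0 H
  atom 15: C, bond orders sum to 3 (valence 4) → 1 H
  atom 16: O, bond orders sum to 2 (valence 2) → 0 H
  atom 17: C, bond orders sum to 1 (valence 4) → 3 H
  atom 18: C, bond orders sum to 2 (valence 4) → 2 H
  atom 19: C, bond orders sum to 3 (valence 4) → 1 H
  atom 20: C, bond orders sum to 3 (valence 4) → 1 H
  atom 21: C, bond orders sum to 2 (valence 4) → 2 H
  atom 22: C, bond orders sum to 2 (valence 4) → 2 H
  atom 23: C, bond orders sum to 2 (valence 4) → 2 H
  atom 24: C, bond orders sum to 3 (valence 4) → 1 H
  atom 25: O, bond orders sum to 2 (valence 2) → 0 H
Totals → C:18, H:28, N:2, O:5.
In Hill order: C18H28N2O5.

C18H28N2O5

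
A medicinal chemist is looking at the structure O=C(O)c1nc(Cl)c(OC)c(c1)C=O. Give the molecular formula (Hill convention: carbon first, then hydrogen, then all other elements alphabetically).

C8H6ClNO4

Walk through each heavy atom and fill implicit hydrogens from standard valence (C 4, N 3, O 2, S 2, halogen 1); for lowercase aromatic atoms, an aromatic c carries 1 H when it has two neighbours and 0 H with three, and aromatic n carries 0 H:
  atom 1: O, bond orders sum to 2 (valence 2) → 0 H
  atom 2: C, bond orders sum to 4 (valence 4) → 0 H
  atom 3: O, bond orders sum to 1 (valence 2) → 1 H
  atom 4: aromatic c, 3 neighbours → 0 H
  atom 5: aromatic n, 2 neighbours → 0 H
  atom 6: aromatic c, 3 neighbours → 0 H
  atom 7: Cl (halogen, monovalent) → 0 H
  atom 8: aromatic c, 3 neighbours → 0 H
  atom 9: O, bond orders sum to 2 (valence 2) → 0 H
  atom 10: C, bond orders sum to 1 (valence 4) → 3 H
  atom 11: aromatic c, 3 neighbours → 0 H
  atom 12: aromatic c, 2 neighbours → 1 H
  atom 13: C, bond orders sum to 3 (valence 4) → 1 H
  atom 14: O, bond orders sum to 2 (valence 2) → 0 H
Totals → C:8, H:6, Cl:1, N:1, O:4.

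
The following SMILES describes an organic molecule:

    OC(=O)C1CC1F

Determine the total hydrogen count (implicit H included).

5

Walk through each heavy atom and fill implicit hydrogens from standard valence (C 4, N 3, O 2, S 2, halogen 1):
  atom 1: O, bond orders sum to 1 (valence 2) → 1 H
  atom 2: C, bond orders sum to 4 (valence 4) → 0 H
  atom 3: O, bond orders sum to 2 (valence 2) → 0 H
  atom 4: C, bond orders sum to 3 (valence 4) → 1 H
  atom 5: C, bond orders sum to 2 (valence 4) → 2 H
  atom 6: C, bond orders sum to 3 (valence 4) → 1 H
  atom 7: F (halogen, monovalent) → 0 H
Total hydrogens: 5.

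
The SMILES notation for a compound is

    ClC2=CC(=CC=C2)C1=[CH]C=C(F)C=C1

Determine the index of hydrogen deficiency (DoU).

Molecular formula: C12H8ClF.
DoU = (2C + 2 + N − H − X) / 2, where X is the halogen count and O/S are ignored.
    = (2·12 + 2 + 0 − 8 − 2) / 2 = 16 / 2 = 8.

8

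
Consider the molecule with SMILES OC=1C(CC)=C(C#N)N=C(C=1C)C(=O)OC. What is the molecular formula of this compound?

Walk through each heavy atom and fill implicit hydrogens from standard valence (C 4, N 3, O 2, S 2, halogen 1):
  atom 1: O, bond orders sum to 1 (valence 2) → 1 H
  atom 2: C, bond orders sum to 4 (valence 4) → 0 H
  atom 3: C, bond orders sum to 4 (valence 4) → 0 H
  atom 4: C, bond orders sum to 2 (valence 4) → 2 H
  atom 5: C, bond orders sum to 1 (valence 4) → 3 H
  atom 6: C, bond orders sum to 4 (valence 4) → 0 H
  atom 7: C, bond orders sum to 4 (valence 4) → 0 H
  atom 8: N, bond orders sum to 3 (valence 3) → 0 H
  atom 9: N, bond orders sum to 3 (valence 3) → 0 H
  atom 10: C, bond orders sum to 4 (valence 4) → 0 H
  atom 11: C, bond orders sum to 4 (valence 4) → 0 H
  atom 12: C, bond orders sum to 1 (valence 4) → 3 H
  atom 13: C, bond orders sum to 4 (valence 4) → 0 H
  atom 14: O, bond orders sum to 2 (valence 2) → 0 H
  atom 15: O, bond orders sum to 2 (valence 2) → 0 H
  atom 16: C, bond orders sum to 1 (valence 4) → 3 H
Totals → C:11, H:12, N:2, O:3.

C11H12N2O3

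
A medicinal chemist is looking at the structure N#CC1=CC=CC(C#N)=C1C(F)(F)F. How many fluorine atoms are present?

3

Scan the SMILES for F atoms (remember two-letter symbols like Cl and Br are single atoms).
Fluorine count: 3.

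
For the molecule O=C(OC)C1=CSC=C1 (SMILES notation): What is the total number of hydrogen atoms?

6

Walk through each heavy atom and fill implicit hydrogens from standard valence (C 4, N 3, O 2, S 2, halogen 1):
  atom 1: O, bond orders sum to 2 (valence 2) → 0 H
  atom 2: C, bond orders sum to 4 (valence 4) → 0 H
  atom 3: O, bond orders sum to 2 (valence 2) → 0 H
  atom 4: C, bond orders sum to 1 (valence 4) → 3 H
  atom 5: C, bond orders sum to 4 (valence 4) → 0 H
  atom 6: C, bond orders sum to 3 (valence 4) → 1 H
  atom 7: S, bond orders sum to 2 (valence 2) → 0 H
  atom 8: C, bond orders sum to 3 (valence 4) → 1 H
  atom 9: C, bond orders sum to 3 (valence 4) → 1 H
Total hydrogens: 6.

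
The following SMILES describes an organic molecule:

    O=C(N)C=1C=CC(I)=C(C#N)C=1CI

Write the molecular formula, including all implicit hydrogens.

C9H6I2N2O

Walk through each heavy atom and fill implicit hydrogens from standard valence (C 4, N 3, O 2, S 2, halogen 1):
  atom 1: O, bond orders sum to 2 (valence 2) → 0 H
  atom 2: C, bond orders sum to 4 (valence 4) → 0 H
  atom 3: N, bond orders sum to 1 (valence 3) → 2 H
  atom 4: C, bond orders sum to 4 (valence 4) → 0 H
  atom 5: C, bond orders sum to 3 (valence 4) → 1 H
  atom 6: C, bond orders sum to 3 (valence 4) → 1 H
  atom 7: C, bond orders sum to 4 (valence 4) → 0 H
  atom 8: I (halogen, monovalent) → 0 H
  atom 9: C, bond orders sum to 4 (valence 4) → 0 H
  atom 10: C, bond orders sum to 4 (valence 4) → 0 H
  atom 11: N, bond orders sum to 3 (valence 3) → 0 H
  atom 12: C, bond orders sum to 4 (valence 4) → 0 H
  atom 13: C, bond orders sum to 2 (valence 4) → 2 H
  atom 14: I (halogen, monovalent) → 0 H
Totals → C:9, H:6, I:2, N:2, O:1.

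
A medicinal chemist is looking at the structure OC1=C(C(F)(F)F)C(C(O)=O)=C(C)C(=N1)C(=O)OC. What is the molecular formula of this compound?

Walk through each heavy atom and fill implicit hydrogens from standard valence (C 4, N 3, O 2, S 2, halogen 1):
  atom 1: O, bond orders sum to 1 (valence 2) → 1 H
  atom 2: C, bond orders sum to 4 (valence 4) → 0 H
  atom 3: C, bond orders sum to 4 (valence 4) → 0 H
  atom 4: C, bond orders sum to 4 (valence 4) → 0 H
  atom 5: F (halogen, monovalent) → 0 H
  atom 6: F (halogen, monovalent) → 0 H
  atom 7: F (halogen, monovalent) → 0 H
  atom 8: C, bond orders sum to 4 (valence 4) → 0 H
  atom 9: C, bond orders sum to 4 (valence 4) → 0 H
  atom 10: O, bond orders sum to 1 (valence 2) → 1 H
  atom 11: O, bond orders sum to 2 (valence 2) → 0 H
  atom 12: C, bond orders sum to 4 (valence 4) → 0 H
  atom 13: C, bond orders sum to 1 (valence 4) → 3 H
  atom 14: C, bond orders sum to 4 (valence 4) → 0 H
  atom 15: N, bond orders sum to 3 (valence 3) → 0 H
  atom 16: C, bond orders sum to 4 (valence 4) → 0 H
  atom 17: O, bond orders sum to 2 (valence 2) → 0 H
  atom 18: O, bond orders sum to 2 (valence 2) → 0 H
  atom 19: C, bond orders sum to 1 (valence 4) → 3 H
Totals → C:10, H:8, F:3, N:1, O:5.
In Hill order: C10H8F3NO5.

C10H8F3NO5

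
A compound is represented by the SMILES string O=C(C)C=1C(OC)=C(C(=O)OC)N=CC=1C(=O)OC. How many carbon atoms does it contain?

Count every carbon token in the SMILES (each C, including those in ring-closure positions and inside branches).
Carbon count: 12.

12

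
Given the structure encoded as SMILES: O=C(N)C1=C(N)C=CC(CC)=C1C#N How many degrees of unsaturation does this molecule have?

Degree of unsaturation = (number of rings) + (number of π bonds).
Ring closures in the SMILES: 1.
π bonds: 4 double bonds (each 1 DoU), 1 triple bond (each 2 DoU) → 6 DoU from unsaturation.
Total DoU = 1 + 6 = 7.

7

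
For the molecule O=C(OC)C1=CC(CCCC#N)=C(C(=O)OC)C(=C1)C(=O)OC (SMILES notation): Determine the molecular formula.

C16H17NO6

Walk through each heavy atom and fill implicit hydrogens from standard valence (C 4, N 3, O 2, S 2, halogen 1):
  atom 1: O, bond orders sum to 2 (valence 2) → 0 H
  atom 2: C, bond orders sum to 4 (valence 4) → 0 H
  atom 3: O, bond orders sum to 2 (valence 2) → 0 H
  atom 4: C, bond orders sum to 1 (valence 4) → 3 H
  atom 5: C, bond orders sum to 4 (valence 4) → 0 H
  atom 6: C, bond orders sum to 3 (valence 4) → 1 H
  atom 7: C, bond orders sum to 4 (valence 4) → 0 H
  atom 8: C, bond orders sum to 2 (valence 4) → 2 H
  atom 9: C, bond orders sum to 2 (valence 4) → 2 H
  atom 10: C, bond orders sum to 2 (valence 4) → 2 H
  atom 11: C, bond orders sum to 4 (valence 4) → 0 H
  atom 12: N, bond orders sum to 3 (valence 3) → 0 H
  atom 13: C, bond orders sum to 4 (valence 4) → 0 H
  atom 14: C, bond orders sum to 4 (valence 4) → 0 H
  atom 15: O, bond orders sum to 2 (valence 2) → 0 H
  atom 16: O, bond orders sum to 2 (valence 2) → 0 H
  atom 17: C, bond orders sum to 1 (valence 4) → 3 H
  atom 18: C, bond orders sum to 4 (valence 4) → 0 H
  atom 19: C, bond orders sum to 3 (valence 4) → 1 H
  atom 20: C, bond orders sum to 4 (valence 4) → 0 H
  atom 21: O, bond orders sum to 2 (valence 2) → 0 H
  atom 22: O, bond orders sum to 2 (valence 2) → 0 H
  atom 23: C, bond orders sum to 1 (valence 4) → 3 H
Totals → C:16, H:17, N:1, O:6.
In Hill order: C16H17NO6.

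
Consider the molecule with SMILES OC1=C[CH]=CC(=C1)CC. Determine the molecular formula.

Walk through each heavy atom and fill implicit hydrogens from standard valence (C 4, N 3, O 2, S 2, halogen 1):
  atom 1: O, bond orders sum to 1 (valence 2) → 1 H
  atom 2: C, bond orders sum to 4 (valence 4) → 0 H
  atom 3: C, bond orders sum to 3 (valence 4) → 1 H
  atom 4: C with explicit H count 1
  atom 5: C, bond orders sum to 3 (valence 4) → 1 H
  atom 6: C, bond orders sum to 4 (valence 4) → 0 H
  atom 7: C, bond orders sum to 3 (valence 4) → 1 H
  atom 8: C, bond orders sum to 2 (valence 4) → 2 H
  atom 9: C, bond orders sum to 1 (valence 4) → 3 H
Totals → C:8, H:10, O:1.
In Hill order: C8H10O.

C8H10O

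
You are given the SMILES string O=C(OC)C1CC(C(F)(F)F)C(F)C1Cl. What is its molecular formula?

Walk through each heavy atom and fill implicit hydrogens from standard valence (C 4, N 3, O 2, S 2, halogen 1):
  atom 1: O, bond orders sum to 2 (valence 2) → 0 H
  atom 2: C, bond orders sum to 4 (valence 4) → 0 H
  atom 3: O, bond orders sum to 2 (valence 2) → 0 H
  atom 4: C, bond orders sum to 1 (valence 4) → 3 H
  atom 5: C, bond orders sum to 3 (valence 4) → 1 H
  atom 6: C, bond orders sum to 2 (valence 4) → 2 H
  atom 7: C, bond orders sum to 3 (valence 4) → 1 H
  atom 8: C, bond orders sum to 4 (valence 4) → 0 H
  atom 9: F (halogen, monovalent) → 0 H
  atom 10: F (halogen, monovalent) → 0 H
  atom 11: F (halogen, monovalent) → 0 H
  atom 12: C, bond orders sum to 3 (valence 4) → 1 H
  atom 13: F (halogen, monovalent) → 0 H
  atom 14: C, bond orders sum to 3 (valence 4) → 1 H
  atom 15: Cl (halogen, monovalent) → 0 H
Totals → C:8, H:9, Cl:1, F:4, O:2.

C8H9ClF4O2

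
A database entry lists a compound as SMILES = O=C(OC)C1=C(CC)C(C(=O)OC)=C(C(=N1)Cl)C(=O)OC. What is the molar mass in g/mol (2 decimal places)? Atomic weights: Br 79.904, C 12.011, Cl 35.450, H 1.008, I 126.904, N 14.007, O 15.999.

315.71 g/mol

First, the molecular formula is C13H14ClNO6 (counting implicit H from valence).
  C: 13 × 12.011 = 156.143
  Cl: 1 × 35.450 = 35.450
  H: 14 × 1.008 = 14.112
  N: 1 × 14.007 = 14.007
  O: 6 × 15.999 = 95.994
Sum: 13×12.011 + 1×35.450 + 14×1.008 + 1×14.007 + 6×15.999 = 315.706 → 315.71 g/mol.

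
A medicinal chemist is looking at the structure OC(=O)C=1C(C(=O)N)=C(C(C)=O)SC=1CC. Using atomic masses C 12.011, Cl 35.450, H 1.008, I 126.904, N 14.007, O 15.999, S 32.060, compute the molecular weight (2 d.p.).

First, the molecular formula is C10H11NO4S (counting implicit H from valence).
  C: 10 × 12.011 = 120.110
  H: 11 × 1.008 = 11.088
  N: 1 × 14.007 = 14.007
  O: 4 × 15.999 = 63.996
  S: 1 × 32.060 = 32.060
Sum: 10×12.011 + 11×1.008 + 1×14.007 + 4×15.999 + 1×32.060 = 241.261 → 241.26 g/mol.

241.26 g/mol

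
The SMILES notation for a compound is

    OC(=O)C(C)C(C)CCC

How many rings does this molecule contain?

0

In SMILES, each pair of matching ring-closure digits denotes one ring-closing bond; the number of such bonds equals the number of independent rings.
Ring-closure bonds here: 0.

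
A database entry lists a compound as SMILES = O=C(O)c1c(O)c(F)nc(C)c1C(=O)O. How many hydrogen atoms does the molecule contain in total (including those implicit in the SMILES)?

6

Walk through each heavy atom and fill implicit hydrogens from standard valence (C 4, N 3, O 2, S 2, halogen 1); for lowercase aromatic atoms, an aromatic c carries 1 H when it has two neighbours and 0 H with three, and aromatic n carries 0 H:
  atom 1: O, bond orders sum to 2 (valence 2) → 0 H
  atom 2: C, bond orders sum to 4 (valence 4) → 0 H
  atom 3: O, bond orders sum to 1 (valence 2) → 1 H
  atom 4: aromatic c, 3 neighbours → 0 H
  atom 5: aromatic c, 3 neighbours → 0 H
  atom 6: O, bond orders sum to 1 (valence 2) → 1 H
  atom 7: aromatic c, 3 neighbours → 0 H
  atom 8: F (halogen, monovalent) → 0 H
  atom 9: aromatic n, 2 neighbours → 0 H
  atom 10: aromatic c, 3 neighbours → 0 H
  atom 11: C, bond orders sum to 1 (valence 4) → 3 H
  atom 12: aromatic c, 3 neighbours → 0 H
  atom 13: C, bond orders sum to 4 (valence 4) → 0 H
  atom 14: O, bond orders sum to 2 (valence 2) → 0 H
  atom 15: O, bond orders sum to 1 (valence 2) → 1 H
Total hydrogens: 6.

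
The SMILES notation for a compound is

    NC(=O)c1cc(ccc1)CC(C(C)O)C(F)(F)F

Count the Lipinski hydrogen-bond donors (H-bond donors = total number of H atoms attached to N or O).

Donors: find every N or O and count the H atoms it carries.
  atom 1 (N): bond orders sum to 1 → 2 H
  atom 3 (O): bond orders sum to 2 → 0 H
  atom 14 (O): bond orders sum to 1 → 1 H
Lipinski HBD = 3.

3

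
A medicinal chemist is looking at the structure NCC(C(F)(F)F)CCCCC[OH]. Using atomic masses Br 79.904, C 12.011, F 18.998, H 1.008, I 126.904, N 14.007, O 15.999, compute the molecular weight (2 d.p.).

199.22 g/mol

First, the molecular formula is C8H16F3NO (counting implicit H from valence).
  C: 8 × 12.011 = 96.088
  F: 3 × 18.998 = 56.994
  H: 16 × 1.008 = 16.128
  N: 1 × 14.007 = 14.007
  O: 1 × 15.999 = 15.999
Sum: 8×12.011 + 3×18.998 + 16×1.008 + 1×14.007 + 1×15.999 = 199.216 → 199.22 g/mol.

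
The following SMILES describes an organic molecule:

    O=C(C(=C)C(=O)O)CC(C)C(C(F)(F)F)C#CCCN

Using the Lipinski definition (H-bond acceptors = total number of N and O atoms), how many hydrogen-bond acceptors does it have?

4

N atoms: 1; O atoms: 3.
Lipinski HBA = 1 + 3 = 4.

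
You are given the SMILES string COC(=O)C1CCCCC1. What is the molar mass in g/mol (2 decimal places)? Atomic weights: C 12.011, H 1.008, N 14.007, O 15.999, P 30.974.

First, the molecular formula is C8H14O2 (counting implicit H from valence).
  C: 8 × 12.011 = 96.088
  H: 14 × 1.008 = 14.112
  O: 2 × 15.999 = 31.998
Sum: 8×12.011 + 14×1.008 + 2×15.999 = 142.198 → 142.20 g/mol.

142.20 g/mol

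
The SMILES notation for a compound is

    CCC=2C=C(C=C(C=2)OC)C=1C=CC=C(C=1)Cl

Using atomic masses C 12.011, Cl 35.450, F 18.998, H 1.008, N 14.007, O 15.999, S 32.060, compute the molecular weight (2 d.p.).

246.73 g/mol

First, the molecular formula is C15H15ClO (counting implicit H from valence).
  C: 15 × 12.011 = 180.165
  Cl: 1 × 35.450 = 35.450
  H: 15 × 1.008 = 15.120
  O: 1 × 15.999 = 15.999
Sum: 15×12.011 + 1×35.450 + 15×1.008 + 1×15.999 = 246.734 → 246.73 g/mol.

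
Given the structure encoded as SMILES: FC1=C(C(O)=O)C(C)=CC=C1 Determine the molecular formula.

C8H7FO2

Walk through each heavy atom and fill implicit hydrogens from standard valence (C 4, N 3, O 2, S 2, halogen 1):
  atom 1: F (halogen, monovalent) → 0 H
  atom 2: C, bond orders sum to 4 (valence 4) → 0 H
  atom 3: C, bond orders sum to 4 (valence 4) → 0 H
  atom 4: C, bond orders sum to 4 (valence 4) → 0 H
  atom 5: O, bond orders sum to 1 (valence 2) → 1 H
  atom 6: O, bond orders sum to 2 (valence 2) → 0 H
  atom 7: C, bond orders sum to 4 (valence 4) → 0 H
  atom 8: C, bond orders sum to 1 (valence 4) → 3 H
  atom 9: C, bond orders sum to 3 (valence 4) → 1 H
  atom 10: C, bond orders sum to 3 (valence 4) → 1 H
  atom 11: C, bond orders sum to 3 (valence 4) → 1 H
Totals → C:8, H:7, F:1, O:2.
In Hill order: C8H7FO2.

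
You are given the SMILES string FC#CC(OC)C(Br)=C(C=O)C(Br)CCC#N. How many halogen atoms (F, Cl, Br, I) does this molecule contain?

3

Halogen atoms appear at heavy-atom positions 1, 8, 13 (2×Br, 1×F).
Other groups present: 1 aldehyde, 1 alkene, 1 alkyne, 1 ether, 1 nitrile.
Halogen count: 3.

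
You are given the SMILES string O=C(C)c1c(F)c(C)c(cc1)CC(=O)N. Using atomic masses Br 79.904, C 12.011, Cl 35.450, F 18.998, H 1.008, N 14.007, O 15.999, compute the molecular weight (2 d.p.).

209.22 g/mol

First, the molecular formula is C11H12FNO2 (counting implicit H from valence).
  C: 11 × 12.011 = 132.121
  F: 1 × 18.998 = 18.998
  H: 12 × 1.008 = 12.096
  N: 1 × 14.007 = 14.007
  O: 2 × 15.999 = 31.998
Sum: 11×12.011 + 1×18.998 + 12×1.008 + 1×14.007 + 2×15.999 = 209.220 → 209.22 g/mol.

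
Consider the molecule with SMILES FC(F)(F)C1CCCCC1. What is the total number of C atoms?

Count every carbon token in the SMILES (each C, including those in ring-closure positions and inside branches).
Carbon count: 7.

7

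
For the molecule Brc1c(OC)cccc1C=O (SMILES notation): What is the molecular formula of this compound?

C8H7BrO2

Walk through each heavy atom and fill implicit hydrogens from standard valence (C 4, N 3, O 2, S 2, halogen 1); for lowercase aromatic atoms, an aromatic c carries 1 H when it has two neighbours and 0 H with three, and aromatic n carries 0 H:
  atom 1: Br (halogen, monovalent) → 0 H
  atom 2: aromatic c, 3 neighbours → 0 H
  atom 3: aromatic c, 3 neighbours → 0 H
  atom 4: O, bond orders sum to 2 (valence 2) → 0 H
  atom 5: C, bond orders sum to 1 (valence 4) → 3 H
  atom 6: aromatic c, 2 neighbours → 1 H
  atom 7: aromatic c, 2 neighbours → 1 H
  atom 8: aromatic c, 2 neighbours → 1 H
  atom 9: aromatic c, 3 neighbours → 0 H
  atom 10: C, bond orders sum to 3 (valence 4) → 1 H
  atom 11: O, bond orders sum to 2 (valence 2) → 0 H
Totals → C:8, H:7, Br:1, O:2.
In Hill order: C8H7BrO2.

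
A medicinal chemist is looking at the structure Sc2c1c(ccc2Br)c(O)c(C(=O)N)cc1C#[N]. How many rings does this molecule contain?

In SMILES, each pair of matching ring-closure digits denotes one ring-closing bond; the number of such bonds equals the number of independent rings.
Ring-closure bonds here: 2.

2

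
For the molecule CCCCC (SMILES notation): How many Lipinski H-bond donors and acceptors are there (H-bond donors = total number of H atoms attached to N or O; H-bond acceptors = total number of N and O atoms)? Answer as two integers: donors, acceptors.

Donors: find every N or O and count the H atoms it carries.
  (no N or O atoms present)
Lipinski HBD = 0.
Acceptors: N atoms = 0, O atoms = 0 → HBA = 0.

0, 0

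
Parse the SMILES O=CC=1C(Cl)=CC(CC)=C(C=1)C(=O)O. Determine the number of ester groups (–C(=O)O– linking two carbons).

Scan the SMILES for the ester motif — none present.
Groups that are present: 1 aldehyde, 1 carboxylic acid.

0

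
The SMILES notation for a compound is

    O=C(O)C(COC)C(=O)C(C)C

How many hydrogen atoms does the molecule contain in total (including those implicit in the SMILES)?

14

Walk through each heavy atom and fill implicit hydrogens from standard valence (C 4, N 3, O 2, S 2, halogen 1):
  atom 1: O, bond orders sum to 2 (valence 2) → 0 H
  atom 2: C, bond orders sum to 4 (valence 4) → 0 H
  atom 3: O, bond orders sum to 1 (valence 2) → 1 H
  atom 4: C, bond orders sum to 3 (valence 4) → 1 H
  atom 5: C, bond orders sum to 2 (valence 4) → 2 H
  atom 6: O, bond orders sum to 2 (valence 2) → 0 H
  atom 7: C, bond orders sum to 1 (valence 4) → 3 H
  atom 8: C, bond orders sum to 4 (valence 4) → 0 H
  atom 9: O, bond orders sum to 2 (valence 2) → 0 H
  atom 10: C, bond orders sum to 3 (valence 4) → 1 H
  atom 11: C, bond orders sum to 1 (valence 4) → 3 H
  atom 12: C, bond orders sum to 1 (valence 4) → 3 H
Total hydrogens: 14.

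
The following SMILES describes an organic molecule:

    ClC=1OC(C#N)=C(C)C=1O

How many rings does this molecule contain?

1

In SMILES, each pair of matching ring-closure digits denotes one ring-closing bond; the number of such bonds equals the number of independent rings.
Ring-closure bonds here: 1.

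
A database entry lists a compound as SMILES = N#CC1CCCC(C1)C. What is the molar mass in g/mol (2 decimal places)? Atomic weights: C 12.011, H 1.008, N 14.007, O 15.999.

123.20 g/mol

First, the molecular formula is C8H13N (counting implicit H from valence).
  C: 8 × 12.011 = 96.088
  H: 13 × 1.008 = 13.104
  N: 1 × 14.007 = 14.007
Sum: 8×12.011 + 13×1.008 + 1×14.007 = 123.199 → 123.20 g/mol.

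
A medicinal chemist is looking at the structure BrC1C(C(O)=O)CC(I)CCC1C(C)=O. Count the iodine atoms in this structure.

1

Scan the SMILES for I atoms (remember two-letter symbols like Cl and Br are single atoms).
Iodine count: 1.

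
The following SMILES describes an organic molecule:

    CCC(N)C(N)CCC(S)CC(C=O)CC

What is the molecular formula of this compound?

Walk through each heavy atom and fill implicit hydrogens from standard valence (C 4, N 3, O 2, S 2, halogen 1):
  atom 1: C, bond orders sum to 1 (valence 4) → 3 H
  atom 2: C, bond orders sum to 2 (valence 4) → 2 H
  atom 3: C, bond orders sum to 3 (valence 4) → 1 H
  atom 4: N, bond orders sum to 1 (valence 3) → 2 H
  atom 5: C, bond orders sum to 3 (valence 4) → 1 H
  atom 6: N, bond orders sum to 1 (valence 3) → 2 H
  atom 7: C, bond orders sum to 2 (valence 4) → 2 H
  atom 8: C, bond orders sum to 2 (valence 4) → 2 H
  atom 9: C, bond orders sum to 3 (valence 4) → 1 H
  atom 10: S, bond orders sum to 1 (valence 2) → 1 H
  atom 11: C, bond orders sum to 2 (valence 4) → 2 H
  atom 12: C, bond orders sum to 3 (valence 4) → 1 H
  atom 13: C, bond orders sum to 3 (valence 4) → 1 H
  atom 14: O, bond orders sum to 2 (valence 2) → 0 H
  atom 15: C, bond orders sum to 2 (valence 4) → 2 H
  atom 16: C, bond orders sum to 1 (valence 4) → 3 H
Totals → C:12, H:26, N:2, O:1, S:1.
In Hill order: C12H26N2OS.

C12H26N2OS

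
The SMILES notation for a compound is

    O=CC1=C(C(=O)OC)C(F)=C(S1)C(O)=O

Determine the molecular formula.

C8H5FO5S

Walk through each heavy atom and fill implicit hydrogens from standard valence (C 4, N 3, O 2, S 2, halogen 1):
  atom 1: O, bond orders sum to 2 (valence 2) → 0 H
  atom 2: C, bond orders sum to 3 (valence 4) → 1 H
  atom 3: C, bond orders sum to 4 (valence 4) → 0 H
  atom 4: C, bond orders sum to 4 (valence 4) → 0 H
  atom 5: C, bond orders sum to 4 (valence 4) → 0 H
  atom 6: O, bond orders sum to 2 (valence 2) → 0 H
  atom 7: O, bond orders sum to 2 (valence 2) → 0 H
  atom 8: C, bond orders sum to 1 (valence 4) → 3 H
  atom 9: C, bond orders sum to 4 (valence 4) → 0 H
  atom 10: F (halogen, monovalent) → 0 H
  atom 11: C, bond orders sum to 4 (valence 4) → 0 H
  atom 12: S, bond orders sum to 2 (valence 2) → 0 H
  atom 13: C, bond orders sum to 4 (valence 4) → 0 H
  atom 14: O, bond orders sum to 1 (valence 2) → 1 H
  atom 15: O, bond orders sum to 2 (valence 2) → 0 H
Totals → C:8, H:5, F:1, O:5, S:1.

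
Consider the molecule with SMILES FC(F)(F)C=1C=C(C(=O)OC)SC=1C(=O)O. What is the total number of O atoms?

Scan the SMILES for O atoms (remember two-letter symbols like Cl and Br are single atoms).
Oxygen count: 4.

4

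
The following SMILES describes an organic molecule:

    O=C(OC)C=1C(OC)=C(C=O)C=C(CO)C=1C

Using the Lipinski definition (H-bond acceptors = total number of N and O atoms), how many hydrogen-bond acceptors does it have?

5

N atoms: 0; O atoms: 5.
Lipinski HBA = 0 + 5 = 5.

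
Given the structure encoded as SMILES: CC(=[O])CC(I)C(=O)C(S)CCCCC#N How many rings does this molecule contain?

0

In SMILES, each pair of matching ring-closure digits denotes one ring-closing bond; the number of such bonds equals the number of independent rings.
Ring-closure bonds here: 0.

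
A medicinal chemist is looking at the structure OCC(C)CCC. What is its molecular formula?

C6H14O

Walk through each heavy atom and fill implicit hydrogens from standard valence (C 4, N 3, O 2, S 2, halogen 1):
  atom 1: O, bond orders sum to 1 (valence 2) → 1 H
  atom 2: C, bond orders sum to 2 (valence 4) → 2 H
  atom 3: C, bond orders sum to 3 (valence 4) → 1 H
  atom 4: C, bond orders sum to 1 (valence 4) → 3 H
  atom 5: C, bond orders sum to 2 (valence 4) → 2 H
  atom 6: C, bond orders sum to 2 (valence 4) → 2 H
  atom 7: C, bond orders sum to 1 (valence 4) → 3 H
Totals → C:6, H:14, O:1.
In Hill order: C6H14O.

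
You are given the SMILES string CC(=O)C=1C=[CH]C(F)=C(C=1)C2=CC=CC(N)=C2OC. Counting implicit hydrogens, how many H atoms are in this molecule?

Walk through each heavy atom and fill implicit hydrogens from standard valence (C 4, N 3, O 2, S 2, halogen 1):
  atom 1: C, bond orders sum to 1 (valence 4) → 3 H
  atom 2: C, bond orders sum to 4 (valence 4) → 0 H
  atom 3: O, bond orders sum to 2 (valence 2) → 0 H
  atom 4: C, bond orders sum to 4 (valence 4) → 0 H
  atom 5: C, bond orders sum to 3 (valence 4) → 1 H
  atom 6: C with explicit H count 1
  atom 7: C, bond orders sum to 4 (valence 4) → 0 H
  atom 8: F (halogen, monovalent) → 0 H
  atom 9: C, bond orders sum to 4 (valence 4) → 0 H
  atom 10: C, bond orders sum to 3 (valence 4) → 1 H
  atom 11: C, bond orders sum to 4 (valence 4) → 0 H
  atom 12: C, bond orders sum to 3 (valence 4) → 1 H
  atom 13: C, bond orders sum to 3 (valence 4) → 1 H
  atom 14: C, bond orders sum to 3 (valence 4) → 1 H
  atom 15: C, bond orders sum to 4 (valence 4) → 0 H
  atom 16: N, bond orders sum to 1 (valence 3) → 2 H
  atom 17: C, bond orders sum to 4 (valence 4) → 0 H
  atom 18: O, bond orders sum to 2 (valence 2) → 0 H
  atom 19: C, bond orders sum to 1 (valence 4) → 3 H
Total hydrogens: 14.

14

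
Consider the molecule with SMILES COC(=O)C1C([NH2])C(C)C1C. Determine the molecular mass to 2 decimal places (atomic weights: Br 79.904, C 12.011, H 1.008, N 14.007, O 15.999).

157.21 g/mol

First, the molecular formula is C8H15NO2 (counting implicit H from valence).
  C: 8 × 12.011 = 96.088
  H: 15 × 1.008 = 15.120
  N: 1 × 14.007 = 14.007
  O: 2 × 15.999 = 31.998
Sum: 8×12.011 + 15×1.008 + 1×14.007 + 2×15.999 = 157.213 → 157.21 g/mol.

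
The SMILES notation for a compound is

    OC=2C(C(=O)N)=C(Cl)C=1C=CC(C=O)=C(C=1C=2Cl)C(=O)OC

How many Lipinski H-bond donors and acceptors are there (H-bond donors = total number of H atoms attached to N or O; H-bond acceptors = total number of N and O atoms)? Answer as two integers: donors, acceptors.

3, 6

Donors: find every N or O and count the H atoms it carries.
  atom 1 (O): bond orders sum to 1 → 1 H
  atom 5 (O): bond orders sum to 2 → 0 H
  atom 6 (N): bond orders sum to 1 → 2 H
  atom 14 (O): bond orders sum to 2 → 0 H
  atom 20 (O): bond orders sum to 2 → 0 H
  atom 21 (O): bond orders sum to 2 → 0 H
Lipinski HBD = 3.
Acceptors: N atoms = 1, O atoms = 5 → HBA = 6.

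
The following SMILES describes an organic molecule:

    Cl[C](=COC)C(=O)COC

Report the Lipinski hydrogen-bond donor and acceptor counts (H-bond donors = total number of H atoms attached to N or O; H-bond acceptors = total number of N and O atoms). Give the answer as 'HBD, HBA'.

0, 3

Donors: find every N or O and count the H atoms it carries.
  atom 4 (O): bond orders sum to 2 → 0 H
  atom 7 (O): bond orders sum to 2 → 0 H
  atom 9 (O): bond orders sum to 2 → 0 H
Lipinski HBD = 0.
Acceptors: N atoms = 0, O atoms = 3 → HBA = 3.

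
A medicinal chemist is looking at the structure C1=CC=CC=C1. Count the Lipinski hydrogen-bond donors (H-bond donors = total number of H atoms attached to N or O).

0

Donors: find every N or O and count the H atoms it carries.
  (no N or O atoms present)
Lipinski HBD = 0.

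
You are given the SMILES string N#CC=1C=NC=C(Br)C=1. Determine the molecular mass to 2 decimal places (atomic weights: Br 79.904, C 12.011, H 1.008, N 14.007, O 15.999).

183.01 g/mol

First, the molecular formula is C6H3BrN2 (counting implicit H from valence).
  Br: 1 × 79.904 = 79.904
  C: 6 × 12.011 = 72.066
  H: 3 × 1.008 = 3.024
  N: 2 × 14.007 = 28.014
Sum: 1×79.904 + 6×12.011 + 3×1.008 + 2×14.007 = 183.008 → 183.01 g/mol.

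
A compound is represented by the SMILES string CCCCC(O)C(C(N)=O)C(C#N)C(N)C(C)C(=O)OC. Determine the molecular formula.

Walk through each heavy atom and fill implicit hydrogens from standard valence (C 4, N 3, O 2, S 2, halogen 1):
  atom 1: C, bond orders sum to 1 (valence 4) → 3 H
  atom 2: C, bond orders sum to 2 (valence 4) → 2 H
  atom 3: C, bond orders sum to 2 (valence 4) → 2 H
  atom 4: C, bond orders sum to 2 (valence 4) → 2 H
  atom 5: C, bond orders sum to 3 (valence 4) → 1 H
  atom 6: O, bond orders sum to 1 (valence 2) → 1 H
  atom 7: C, bond orders sum to 3 (valence 4) → 1 H
  atom 8: C, bond orders sum to 4 (valence 4) → 0 H
  atom 9: N, bond orders sum to 1 (valence 3) → 2 H
  atom 10: O, bond orders sum to 2 (valence 2) → 0 H
  atom 11: C, bond orders sum to 3 (valence 4) → 1 H
  atom 12: C, bond orders sum to 4 (valence 4) → 0 H
  atom 13: N, bond orders sum to 3 (valence 3) → 0 H
  atom 14: C, bond orders sum to 3 (valence 4) → 1 H
  atom 15: N, bond orders sum to 1 (valence 3) → 2 H
  atom 16: C, bond orders sum to 3 (valence 4) → 1 H
  atom 17: C, bond orders sum to 1 (valence 4) → 3 H
  atom 18: C, bond orders sum to 4 (valence 4) → 0 H
  atom 19: O, bond orders sum to 2 (valence 2) → 0 H
  atom 20: O, bond orders sum to 2 (valence 2) → 0 H
  atom 21: C, bond orders sum to 1 (valence 4) → 3 H
Totals → C:14, H:25, N:3, O:4.
In Hill order: C14H25N3O4.

C14H25N3O4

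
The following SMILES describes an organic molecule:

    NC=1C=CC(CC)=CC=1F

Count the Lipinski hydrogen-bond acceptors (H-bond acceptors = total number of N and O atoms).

1

N atoms: 1; O atoms: 0.
Lipinski HBA = 1 + 0 = 1.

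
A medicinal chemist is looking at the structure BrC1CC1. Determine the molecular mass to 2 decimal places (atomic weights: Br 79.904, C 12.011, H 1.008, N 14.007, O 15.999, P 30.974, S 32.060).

120.98 g/mol

First, the molecular formula is C3H5Br (counting implicit H from valence).
  Br: 1 × 79.904 = 79.904
  C: 3 × 12.011 = 36.033
  H: 5 × 1.008 = 5.040
Sum: 1×79.904 + 3×12.011 + 5×1.008 = 120.977 → 120.98 g/mol.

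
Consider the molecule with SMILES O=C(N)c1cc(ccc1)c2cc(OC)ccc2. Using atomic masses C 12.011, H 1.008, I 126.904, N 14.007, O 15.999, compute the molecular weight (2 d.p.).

227.26 g/mol

First, the molecular formula is C14H13NO2 (counting implicit H from valence).
  C: 14 × 12.011 = 168.154
  H: 13 × 1.008 = 13.104
  N: 1 × 14.007 = 14.007
  O: 2 × 15.999 = 31.998
Sum: 14×12.011 + 13×1.008 + 1×14.007 + 2×15.999 = 227.263 → 227.26 g/mol.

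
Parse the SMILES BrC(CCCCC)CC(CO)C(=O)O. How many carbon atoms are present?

Count every carbon token in the SMILES (each C, including those in ring-closure positions and inside branches).
Carbon count: 10.

10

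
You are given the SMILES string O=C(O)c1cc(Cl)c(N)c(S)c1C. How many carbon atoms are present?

8

Count every carbon token in the SMILES (each C, including those in ring-closure positions and inside branches).
Carbon count: 8.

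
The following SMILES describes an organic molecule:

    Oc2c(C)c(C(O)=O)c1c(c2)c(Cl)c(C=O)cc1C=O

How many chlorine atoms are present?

1

Scan the SMILES for Cl atoms (remember two-letter symbols like Cl and Br are single atoms).
Chlorine count: 1.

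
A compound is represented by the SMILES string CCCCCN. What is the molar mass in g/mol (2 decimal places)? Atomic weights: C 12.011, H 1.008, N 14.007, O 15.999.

87.17 g/mol

First, the molecular formula is C5H13N (counting implicit H from valence).
  C: 5 × 12.011 = 60.055
  H: 13 × 1.008 = 13.104
  N: 1 × 14.007 = 14.007
Sum: 5×12.011 + 13×1.008 + 1×14.007 = 87.166 → 87.17 g/mol.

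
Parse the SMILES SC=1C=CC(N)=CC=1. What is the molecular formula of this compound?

Walk through each heavy atom and fill implicit hydrogens from standard valence (C 4, N 3, O 2, S 2, halogen 1):
  atom 1: S, bond orders sum to 1 (valence 2) → 1 H
  atom 2: C, bond orders sum to 4 (valence 4) → 0 H
  atom 3: C, bond orders sum to 3 (valence 4) → 1 H
  atom 4: C, bond orders sum to 3 (valence 4) → 1 H
  atom 5: C, bond orders sum to 4 (valence 4) → 0 H
  atom 6: N, bond orders sum to 1 (valence 3) → 2 H
  atom 7: C, bond orders sum to 3 (valence 4) → 1 H
  atom 8: C, bond orders sum to 3 (valence 4) → 1 H
Totals → C:6, H:7, N:1, S:1.
In Hill order: C6H7NS.

C6H7NS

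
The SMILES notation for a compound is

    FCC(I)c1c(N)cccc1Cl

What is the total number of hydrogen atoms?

8

Walk through each heavy atom and fill implicit hydrogens from standard valence (C 4, N 3, O 2, S 2, halogen 1); for lowercase aromatic atoms, an aromatic c carries 1 H when it has two neighbours and 0 H with three, and aromatic n carries 0 H:
  atom 1: F (halogen, monovalent) → 0 H
  atom 2: C, bond orders sum to 2 (valence 4) → 2 H
  atom 3: C, bond orders sum to 3 (valence 4) → 1 H
  atom 4: I (halogen, monovalent) → 0 H
  atom 5: aromatic c, 3 neighbours → 0 H
  atom 6: aromatic c, 3 neighbours → 0 H
  atom 7: N, bond orders sum to 1 (valence 3) → 2 H
  atom 8: aromatic c, 2 neighbours → 1 H
  atom 9: aromatic c, 2 neighbours → 1 H
  atom 10: aromatic c, 2 neighbours → 1 H
  atom 11: aromatic c, 3 neighbours → 0 H
  atom 12: Cl (halogen, monovalent) → 0 H
Total hydrogens: 8.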